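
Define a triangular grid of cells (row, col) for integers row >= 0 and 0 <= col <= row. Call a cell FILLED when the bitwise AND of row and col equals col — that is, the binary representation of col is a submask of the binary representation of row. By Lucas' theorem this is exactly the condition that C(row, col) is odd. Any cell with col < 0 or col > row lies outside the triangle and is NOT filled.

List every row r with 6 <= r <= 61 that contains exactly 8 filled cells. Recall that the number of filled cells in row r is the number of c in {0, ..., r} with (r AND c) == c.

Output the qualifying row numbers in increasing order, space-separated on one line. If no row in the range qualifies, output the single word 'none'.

Row r has 2^popcount(r) filled cells, so we need popcount(r) = log2(8) = 3.
Scan r = 6..61 and keep those with exactly 3 one-bits:
r=6=110 popcount=2 -> skip
r=7=111 popcount=3 -> KEEP
r=8=1000 popcount=1 -> skip
r=9=1001 popcount=2 -> skip
r=10=1010 popcount=2 -> skip
r=11=1011 popcount=3 -> KEEP
r=12=1100 popcount=2 -> skip
r=13=1101 popcount=3 -> KEEP
r=14=1110 popcount=3 -> KEEP
r=15=1111 popcount=4 -> skip
r=16=10000 popcount=1 -> skip
r=17=10001 popcount=2 -> skip
r=18=10010 popcount=2 -> skip
r=19=10011 popcount=3 -> KEEP
r=20=10100 popcount=2 -> skip
r=21=10101 popcount=3 -> KEEP
r=22=10110 popcount=3 -> KEEP
r=23=10111 popcount=4 -> skip
r=24=11000 popcount=2 -> skip
r=25=11001 popcount=3 -> KEEP
r=26=11010 popcount=3 -> KEEP
r=27=11011 popcount=4 -> skip
r=28=11100 popcount=3 -> KEEP
r=29=11101 popcount=4 -> skip
r=30=11110 popcount=4 -> skip
r=31=11111 popcount=5 -> skip
r=32=100000 popcount=1 -> skip
r=33=100001 popcount=2 -> skip
r=34=100010 popcount=2 -> skip
r=35=100011 popcount=3 -> KEEP
r=36=100100 popcount=2 -> skip
r=37=100101 popcount=3 -> KEEP
r=38=100110 popcount=3 -> KEEP
r=39=100111 popcount=4 -> skip
r=40=101000 popcount=2 -> skip
r=41=101001 popcount=3 -> KEEP
r=42=101010 popcount=3 -> KEEP
r=43=101011 popcount=4 -> skip
r=44=101100 popcount=3 -> KEEP
r=45=101101 popcount=4 -> skip
r=46=101110 popcount=4 -> skip
r=47=101111 popcount=5 -> skip
r=48=110000 popcount=2 -> skip
r=49=110001 popcount=3 -> KEEP
r=50=110010 popcount=3 -> KEEP
r=51=110011 popcount=4 -> skip
r=52=110100 popcount=3 -> KEEP
r=53=110101 popcount=4 -> skip
r=54=110110 popcount=4 -> skip
r=55=110111 popcount=5 -> skip
r=56=111000 popcount=3 -> KEEP
r=57=111001 popcount=4 -> skip
r=58=111010 popcount=4 -> skip
r=59=111011 popcount=5 -> skip
r=60=111100 popcount=4 -> skip
r=61=111101 popcount=5 -> skip
Kept rows: 7 11 13 14 19 21 22 25 26 28 35 37 38 41 42 44 49 50 52 56

Answer: 7 11 13 14 19 21 22 25 26 28 35 37 38 41 42 44 49 50 52 56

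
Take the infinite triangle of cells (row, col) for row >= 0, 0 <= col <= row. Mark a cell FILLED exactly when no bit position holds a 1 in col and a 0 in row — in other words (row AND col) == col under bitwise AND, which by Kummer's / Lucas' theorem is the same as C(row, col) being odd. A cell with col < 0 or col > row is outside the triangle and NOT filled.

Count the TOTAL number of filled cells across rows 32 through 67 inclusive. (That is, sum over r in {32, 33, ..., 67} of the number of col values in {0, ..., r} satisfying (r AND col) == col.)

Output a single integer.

Answer: 504

Derivation:
r32=100000 pc1: +2 =2
r33=100001 pc2: +4 =6
r34=100010 pc2: +4 =10
r35=100011 pc3: +8 =18
r36=100100 pc2: +4 =22
r37=100101 pc3: +8 =30
r38=100110 pc3: +8 =38
r39=100111 pc4: +16 =54
r40=101000 pc2: +4 =58
r41=101001 pc3: +8 =66
r42=101010 pc3: +8 =74
r43=101011 pc4: +16 =90
r44=101100 pc3: +8 =98
r45=101101 pc4: +16 =114
r46=101110 pc4: +16 =130
r47=101111 pc5: +32 =162
r48=110000 pc2: +4 =166
r49=110001 pc3: +8 =174
r50=110010 pc3: +8 =182
r51=110011 pc4: +16 =198
r52=110100 pc3: +8 =206
r53=110101 pc4: +16 =222
r54=110110 pc4: +16 =238
r55=110111 pc5: +32 =270
r56=111000 pc3: +8 =278
r57=111001 pc4: +16 =294
r58=111010 pc4: +16 =310
r59=111011 pc5: +32 =342
r60=111100 pc4: +16 =358
r61=111101 pc5: +32 =390
r62=111110 pc5: +32 =422
r63=111111 pc6: +64 =486
r64=1000000 pc1: +2 =488
r65=1000001 pc2: +4 =492
r66=1000010 pc2: +4 =496
r67=1000011 pc3: +8 =504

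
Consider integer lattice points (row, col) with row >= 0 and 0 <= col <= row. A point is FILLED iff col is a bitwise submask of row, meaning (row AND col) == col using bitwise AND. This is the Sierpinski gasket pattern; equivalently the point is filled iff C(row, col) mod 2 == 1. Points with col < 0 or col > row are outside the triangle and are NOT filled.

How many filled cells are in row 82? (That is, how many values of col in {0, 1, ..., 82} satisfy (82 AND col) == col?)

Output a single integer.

82 in binary = 1010010
popcount(82) = number of 1-bits in 1010010 = 3
A col c satisfies (82 AND c) == c iff every set bit of c is also set in 82; each of the 3 set bits of 82 can independently be on or off in c.
count = 2^3 = 8

Answer: 8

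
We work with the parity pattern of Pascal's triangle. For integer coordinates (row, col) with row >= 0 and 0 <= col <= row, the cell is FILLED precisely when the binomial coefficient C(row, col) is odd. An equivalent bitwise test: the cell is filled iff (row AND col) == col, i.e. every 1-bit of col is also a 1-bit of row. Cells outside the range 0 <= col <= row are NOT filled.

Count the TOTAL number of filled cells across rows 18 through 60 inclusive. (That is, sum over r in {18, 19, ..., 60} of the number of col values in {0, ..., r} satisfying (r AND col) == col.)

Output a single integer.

r18=10010 pc2: +4 =4
r19=10011 pc3: +8 =12
r20=10100 pc2: +4 =16
r21=10101 pc3: +8 =24
r22=10110 pc3: +8 =32
r23=10111 pc4: +16 =48
r24=11000 pc2: +4 =52
r25=11001 pc3: +8 =60
r26=11010 pc3: +8 =68
r27=11011 pc4: +16 =84
r28=11100 pc3: +8 =92
r29=11101 pc4: +16 =108
r30=11110 pc4: +16 =124
r31=11111 pc5: +32 =156
r32=100000 pc1: +2 =158
r33=100001 pc2: +4 =162
r34=100010 pc2: +4 =166
r35=100011 pc3: +8 =174
r36=100100 pc2: +4 =178
r37=100101 pc3: +8 =186
r38=100110 pc3: +8 =194
r39=100111 pc4: +16 =210
r40=101000 pc2: +4 =214
r41=101001 pc3: +8 =222
r42=101010 pc3: +8 =230
r43=101011 pc4: +16 =246
r44=101100 pc3: +8 =254
r45=101101 pc4: +16 =270
r46=101110 pc4: +16 =286
r47=101111 pc5: +32 =318
r48=110000 pc2: +4 =322
r49=110001 pc3: +8 =330
r50=110010 pc3: +8 =338
r51=110011 pc4: +16 =354
r52=110100 pc3: +8 =362
r53=110101 pc4: +16 =378
r54=110110 pc4: +16 =394
r55=110111 pc5: +32 =426
r56=111000 pc3: +8 =434
r57=111001 pc4: +16 =450
r58=111010 pc4: +16 =466
r59=111011 pc5: +32 =498
r60=111100 pc4: +16 =514

Answer: 514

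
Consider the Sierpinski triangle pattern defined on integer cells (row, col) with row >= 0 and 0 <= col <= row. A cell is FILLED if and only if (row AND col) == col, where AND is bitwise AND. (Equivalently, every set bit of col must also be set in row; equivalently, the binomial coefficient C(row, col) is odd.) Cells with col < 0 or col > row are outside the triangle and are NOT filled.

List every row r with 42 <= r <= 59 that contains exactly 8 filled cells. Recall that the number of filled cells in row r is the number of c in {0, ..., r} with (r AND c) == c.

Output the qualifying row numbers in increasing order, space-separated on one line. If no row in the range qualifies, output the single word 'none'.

Answer: 42 44 49 50 52 56

Derivation:
Row r has 2^popcount(r) filled cells, so we need popcount(r) = log2(8) = 3.
Scan r = 42..59 and keep those with exactly 3 one-bits:
r=42=101010 popcount=3 -> KEEP
r=43=101011 popcount=4 -> skip
r=44=101100 popcount=3 -> KEEP
r=45=101101 popcount=4 -> skip
r=46=101110 popcount=4 -> skip
r=47=101111 popcount=5 -> skip
r=48=110000 popcount=2 -> skip
r=49=110001 popcount=3 -> KEEP
r=50=110010 popcount=3 -> KEEP
r=51=110011 popcount=4 -> skip
r=52=110100 popcount=3 -> KEEP
r=53=110101 popcount=4 -> skip
r=54=110110 popcount=4 -> skip
r=55=110111 popcount=5 -> skip
r=56=111000 popcount=3 -> KEEP
r=57=111001 popcount=4 -> skip
r=58=111010 popcount=4 -> skip
r=59=111011 popcount=5 -> skip
Kept rows: 42 44 49 50 52 56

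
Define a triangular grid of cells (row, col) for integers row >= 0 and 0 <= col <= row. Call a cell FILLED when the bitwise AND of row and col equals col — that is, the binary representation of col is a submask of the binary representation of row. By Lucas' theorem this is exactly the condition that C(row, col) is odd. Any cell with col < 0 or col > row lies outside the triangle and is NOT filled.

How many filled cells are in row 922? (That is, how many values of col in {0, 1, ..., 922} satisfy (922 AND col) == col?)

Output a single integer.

922 in binary = 1110011010
popcount(922) = number of 1-bits in 1110011010 = 6
A col c satisfies (922 AND c) == c iff every set bit of c is also set in 922; each of the 6 set bits of 922 can independently be on or off in c.
count = 2^6 = 64

Answer: 64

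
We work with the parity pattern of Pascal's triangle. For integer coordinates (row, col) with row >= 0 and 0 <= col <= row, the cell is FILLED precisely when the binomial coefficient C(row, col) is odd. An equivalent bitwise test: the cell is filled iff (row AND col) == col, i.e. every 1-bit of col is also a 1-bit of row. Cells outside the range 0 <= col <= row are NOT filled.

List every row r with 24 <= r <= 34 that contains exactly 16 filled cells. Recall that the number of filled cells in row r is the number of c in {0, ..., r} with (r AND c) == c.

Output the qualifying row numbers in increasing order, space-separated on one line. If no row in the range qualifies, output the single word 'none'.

Row r has 2^popcount(r) filled cells, so we need popcount(r) = log2(16) = 4.
Scan r = 24..34 and keep those with exactly 4 one-bits:
r=24=11000 popcount=2 -> skip
r=25=11001 popcount=3 -> skip
r=26=11010 popcount=3 -> skip
r=27=11011 popcount=4 -> KEEP
r=28=11100 popcount=3 -> skip
r=29=11101 popcount=4 -> KEEP
r=30=11110 popcount=4 -> KEEP
r=31=11111 popcount=5 -> skip
r=32=100000 popcount=1 -> skip
r=33=100001 popcount=2 -> skip
r=34=100010 popcount=2 -> skip
Kept rows: 27 29 30

Answer: 27 29 30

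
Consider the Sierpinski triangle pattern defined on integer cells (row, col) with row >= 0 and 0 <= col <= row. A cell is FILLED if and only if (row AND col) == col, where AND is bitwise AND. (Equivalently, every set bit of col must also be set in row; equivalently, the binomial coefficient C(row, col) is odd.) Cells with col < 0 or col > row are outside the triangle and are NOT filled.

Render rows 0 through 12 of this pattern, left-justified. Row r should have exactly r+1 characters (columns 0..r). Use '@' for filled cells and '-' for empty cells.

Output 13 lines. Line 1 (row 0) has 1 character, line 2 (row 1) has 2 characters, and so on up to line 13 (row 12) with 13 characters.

Answer: @
@@
@-@
@@@@
@---@
@@--@@
@-@-@-@
@@@@@@@@
@-------@
@@------@@
@-@-----@-@
@@@@----@@@@
@---@---@---@

Derivation:
r0=0: @
r1=1: @@
r2=10: @-@
r3=11: @@@@
r4=100: @---@
r5=101: @@--@@
r6=110: @-@-@-@
r7=111: @@@@@@@@
r8=1000: @-------@
r9=1001: @@------@@
r10=1010: @-@-----@-@
r11=1011: @@@@----@@@@
r12=1100: @---@---@---@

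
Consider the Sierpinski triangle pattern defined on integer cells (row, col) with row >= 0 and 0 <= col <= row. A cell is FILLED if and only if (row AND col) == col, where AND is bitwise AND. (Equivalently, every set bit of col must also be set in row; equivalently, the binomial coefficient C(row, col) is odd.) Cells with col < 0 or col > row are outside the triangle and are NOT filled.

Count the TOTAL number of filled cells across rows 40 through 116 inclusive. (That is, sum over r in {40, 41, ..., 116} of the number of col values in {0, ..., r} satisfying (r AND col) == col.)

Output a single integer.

r40=101000 pc2: +4 =4
r41=101001 pc3: +8 =12
r42=101010 pc3: +8 =20
r43=101011 pc4: +16 =36
r44=101100 pc3: +8 =44
r45=101101 pc4: +16 =60
r46=101110 pc4: +16 =76
r47=101111 pc5: +32 =108
r48=110000 pc2: +4 =112
r49=110001 pc3: +8 =120
r50=110010 pc3: +8 =128
r51=110011 pc4: +16 =144
r52=110100 pc3: +8 =152
r53=110101 pc4: +16 =168
r54=110110 pc4: +16 =184
r55=110111 pc5: +32 =216
r56=111000 pc3: +8 =224
r57=111001 pc4: +16 =240
r58=111010 pc4: +16 =256
r59=111011 pc5: +32 =288
r60=111100 pc4: +16 =304
r61=111101 pc5: +32 =336
r62=111110 pc5: +32 =368
r63=111111 pc6: +64 =432
r64=1000000 pc1: +2 =434
r65=1000001 pc2: +4 =438
r66=1000010 pc2: +4 =442
r67=1000011 pc3: +8 =450
r68=1000100 pc2: +4 =454
r69=1000101 pc3: +8 =462
r70=1000110 pc3: +8 =470
r71=1000111 pc4: +16 =486
r72=1001000 pc2: +4 =490
r73=1001001 pc3: +8 =498
r74=1001010 pc3: +8 =506
r75=1001011 pc4: +16 =522
r76=1001100 pc3: +8 =530
r77=1001101 pc4: +16 =546
r78=1001110 pc4: +16 =562
r79=1001111 pc5: +32 =594
r80=1010000 pc2: +4 =598
r81=1010001 pc3: +8 =606
r82=1010010 pc3: +8 =614
r83=1010011 pc4: +16 =630
r84=1010100 pc3: +8 =638
r85=1010101 pc4: +16 =654
r86=1010110 pc4: +16 =670
r87=1010111 pc5: +32 =702
r88=1011000 pc3: +8 =710
r89=1011001 pc4: +16 =726
r90=1011010 pc4: +16 =742
r91=1011011 pc5: +32 =774
r92=1011100 pc4: +16 =790
r93=1011101 pc5: +32 =822
r94=1011110 pc5: +32 =854
r95=1011111 pc6: +64 =918
r96=1100000 pc2: +4 =922
r97=1100001 pc3: +8 =930
r98=1100010 pc3: +8 =938
r99=1100011 pc4: +16 =954
r100=1100100 pc3: +8 =962
r101=1100101 pc4: +16 =978
r102=1100110 pc4: +16 =994
r103=1100111 pc5: +32 =1026
r104=1101000 pc3: +8 =1034
r105=1101001 pc4: +16 =1050
r106=1101010 pc4: +16 =1066
r107=1101011 pc5: +32 =1098
r108=1101100 pc4: +16 =1114
r109=1101101 pc5: +32 =1146
r110=1101110 pc5: +32 =1178
r111=1101111 pc6: +64 =1242
r112=1110000 pc3: +8 =1250
r113=1110001 pc4: +16 =1266
r114=1110010 pc4: +16 =1282
r115=1110011 pc5: +32 =1314
r116=1110100 pc4: +16 =1330

Answer: 1330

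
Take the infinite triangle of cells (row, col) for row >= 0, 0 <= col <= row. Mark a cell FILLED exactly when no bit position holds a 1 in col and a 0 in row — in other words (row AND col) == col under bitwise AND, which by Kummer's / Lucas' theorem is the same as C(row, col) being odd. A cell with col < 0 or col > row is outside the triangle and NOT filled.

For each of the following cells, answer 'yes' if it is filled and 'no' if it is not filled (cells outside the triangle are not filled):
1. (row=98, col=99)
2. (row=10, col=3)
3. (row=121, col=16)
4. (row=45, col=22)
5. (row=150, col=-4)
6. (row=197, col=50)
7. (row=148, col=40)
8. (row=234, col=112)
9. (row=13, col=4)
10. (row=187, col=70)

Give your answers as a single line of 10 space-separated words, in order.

Answer: no no yes no no no no no yes no

Derivation:
(98,99): col outside [0, 98] -> not filled
(10,3): row=0b1010, col=0b11, row AND col = 0b10 = 2; 2 != 3 -> empty
(121,16): row=0b1111001, col=0b10000, row AND col = 0b10000 = 16; 16 == 16 -> filled
(45,22): row=0b101101, col=0b10110, row AND col = 0b100 = 4; 4 != 22 -> empty
(150,-4): col outside [0, 150] -> not filled
(197,50): row=0b11000101, col=0b110010, row AND col = 0b0 = 0; 0 != 50 -> empty
(148,40): row=0b10010100, col=0b101000, row AND col = 0b0 = 0; 0 != 40 -> empty
(234,112): row=0b11101010, col=0b1110000, row AND col = 0b1100000 = 96; 96 != 112 -> empty
(13,4): row=0b1101, col=0b100, row AND col = 0b100 = 4; 4 == 4 -> filled
(187,70): row=0b10111011, col=0b1000110, row AND col = 0b10 = 2; 2 != 70 -> empty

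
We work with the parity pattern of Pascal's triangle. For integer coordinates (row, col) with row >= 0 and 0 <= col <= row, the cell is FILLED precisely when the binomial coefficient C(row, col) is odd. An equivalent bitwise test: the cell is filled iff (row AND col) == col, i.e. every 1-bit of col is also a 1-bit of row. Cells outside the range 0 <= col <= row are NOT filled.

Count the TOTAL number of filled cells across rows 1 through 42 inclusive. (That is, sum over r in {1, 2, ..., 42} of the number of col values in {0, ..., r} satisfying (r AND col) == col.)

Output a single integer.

Answer: 316

Derivation:
r1=1 pc1: +2 =2
r2=10 pc1: +2 =4
r3=11 pc2: +4 =8
r4=100 pc1: +2 =10
r5=101 pc2: +4 =14
r6=110 pc2: +4 =18
r7=111 pc3: +8 =26
r8=1000 pc1: +2 =28
r9=1001 pc2: +4 =32
r10=1010 pc2: +4 =36
r11=1011 pc3: +8 =44
r12=1100 pc2: +4 =48
r13=1101 pc3: +8 =56
r14=1110 pc3: +8 =64
r15=1111 pc4: +16 =80
r16=10000 pc1: +2 =82
r17=10001 pc2: +4 =86
r18=10010 pc2: +4 =90
r19=10011 pc3: +8 =98
r20=10100 pc2: +4 =102
r21=10101 pc3: +8 =110
r22=10110 pc3: +8 =118
r23=10111 pc4: +16 =134
r24=11000 pc2: +4 =138
r25=11001 pc3: +8 =146
r26=11010 pc3: +8 =154
r27=11011 pc4: +16 =170
r28=11100 pc3: +8 =178
r29=11101 pc4: +16 =194
r30=11110 pc4: +16 =210
r31=11111 pc5: +32 =242
r32=100000 pc1: +2 =244
r33=100001 pc2: +4 =248
r34=100010 pc2: +4 =252
r35=100011 pc3: +8 =260
r36=100100 pc2: +4 =264
r37=100101 pc3: +8 =272
r38=100110 pc3: +8 =280
r39=100111 pc4: +16 =296
r40=101000 pc2: +4 =300
r41=101001 pc3: +8 =308
r42=101010 pc3: +8 =316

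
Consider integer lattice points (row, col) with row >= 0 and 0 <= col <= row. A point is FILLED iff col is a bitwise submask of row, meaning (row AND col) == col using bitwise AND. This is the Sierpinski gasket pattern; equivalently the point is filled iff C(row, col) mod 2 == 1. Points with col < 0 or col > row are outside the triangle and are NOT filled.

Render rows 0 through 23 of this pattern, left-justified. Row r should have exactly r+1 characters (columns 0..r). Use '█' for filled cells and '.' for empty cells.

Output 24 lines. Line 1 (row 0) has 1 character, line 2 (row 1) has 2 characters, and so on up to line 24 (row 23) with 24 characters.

r0=0: █
r1=1: ██
r2=10: █.█
r3=11: ████
r4=100: █...█
r5=101: ██..██
r6=110: █.█.█.█
r7=111: ████████
r8=1000: █.......█
r9=1001: ██......██
r10=1010: █.█.....█.█
r11=1011: ████....████
r12=1100: █...█...█...█
r13=1101: ██..██..██..██
r14=1110: █.█.█.█.█.█.█.█
r15=1111: ████████████████
r16=10000: █...............█
r17=10001: ██..............██
r18=10010: █.█.............█.█
r19=10011: ████............████
r20=10100: █...█...........█...█
r21=10101: ██..██..........██..██
r22=10110: █.█.█.█.........█.█.█.█
r23=10111: ████████........████████

Answer: █
██
█.█
████
█...█
██..██
█.█.█.█
████████
█.......█
██......██
█.█.....█.█
████....████
█...█...█...█
██..██..██..██
█.█.█.█.█.█.█.█
████████████████
█...............█
██..............██
█.█.............█.█
████............████
█...█...........█...█
██..██..........██..██
█.█.█.█.........█.█.█.█
████████........████████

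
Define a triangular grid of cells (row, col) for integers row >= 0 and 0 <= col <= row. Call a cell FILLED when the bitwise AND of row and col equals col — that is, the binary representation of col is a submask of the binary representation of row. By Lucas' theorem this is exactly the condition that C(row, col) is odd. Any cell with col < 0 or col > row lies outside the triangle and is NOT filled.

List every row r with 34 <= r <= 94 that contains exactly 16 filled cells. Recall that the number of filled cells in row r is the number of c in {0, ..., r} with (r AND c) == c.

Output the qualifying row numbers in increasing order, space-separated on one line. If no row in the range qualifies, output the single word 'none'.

Row r has 2^popcount(r) filled cells, so we need popcount(r) = log2(16) = 4.
Scan r = 34..94 and keep those with exactly 4 one-bits:
r=34=100010 popcount=2 -> skip
r=35=100011 popcount=3 -> skip
r=36=100100 popcount=2 -> skip
r=37=100101 popcount=3 -> skip
r=38=100110 popcount=3 -> skip
r=39=100111 popcount=4 -> KEEP
r=40=101000 popcount=2 -> skip
r=41=101001 popcount=3 -> skip
r=42=101010 popcount=3 -> skip
r=43=101011 popcount=4 -> KEEP
r=44=101100 popcount=3 -> skip
r=45=101101 popcount=4 -> KEEP
r=46=101110 popcount=4 -> KEEP
r=47=101111 popcount=5 -> skip
r=48=110000 popcount=2 -> skip
r=49=110001 popcount=3 -> skip
r=50=110010 popcount=3 -> skip
r=51=110011 popcount=4 -> KEEP
r=52=110100 popcount=3 -> skip
r=53=110101 popcount=4 -> KEEP
r=54=110110 popcount=4 -> KEEP
r=55=110111 popcount=5 -> skip
r=56=111000 popcount=3 -> skip
r=57=111001 popcount=4 -> KEEP
r=58=111010 popcount=4 -> KEEP
r=59=111011 popcount=5 -> skip
r=60=111100 popcount=4 -> KEEP
r=61=111101 popcount=5 -> skip
r=62=111110 popcount=5 -> skip
r=63=111111 popcount=6 -> skip
r=64=1000000 popcount=1 -> skip
r=65=1000001 popcount=2 -> skip
r=66=1000010 popcount=2 -> skip
r=67=1000011 popcount=3 -> skip
r=68=1000100 popcount=2 -> skip
r=69=1000101 popcount=3 -> skip
r=70=1000110 popcount=3 -> skip
r=71=1000111 popcount=4 -> KEEP
r=72=1001000 popcount=2 -> skip
r=73=1001001 popcount=3 -> skip
r=74=1001010 popcount=3 -> skip
r=75=1001011 popcount=4 -> KEEP
r=76=1001100 popcount=3 -> skip
r=77=1001101 popcount=4 -> KEEP
r=78=1001110 popcount=4 -> KEEP
r=79=1001111 popcount=5 -> skip
r=80=1010000 popcount=2 -> skip
r=81=1010001 popcount=3 -> skip
r=82=1010010 popcount=3 -> skip
r=83=1010011 popcount=4 -> KEEP
r=84=1010100 popcount=3 -> skip
r=85=1010101 popcount=4 -> KEEP
r=86=1010110 popcount=4 -> KEEP
r=87=1010111 popcount=5 -> skip
r=88=1011000 popcount=3 -> skip
r=89=1011001 popcount=4 -> KEEP
r=90=1011010 popcount=4 -> KEEP
r=91=1011011 popcount=5 -> skip
r=92=1011100 popcount=4 -> KEEP
r=93=1011101 popcount=5 -> skip
r=94=1011110 popcount=5 -> skip
Kept rows: 39 43 45 46 51 53 54 57 58 60 71 75 77 78 83 85 86 89 90 92

Answer: 39 43 45 46 51 53 54 57 58 60 71 75 77 78 83 85 86 89 90 92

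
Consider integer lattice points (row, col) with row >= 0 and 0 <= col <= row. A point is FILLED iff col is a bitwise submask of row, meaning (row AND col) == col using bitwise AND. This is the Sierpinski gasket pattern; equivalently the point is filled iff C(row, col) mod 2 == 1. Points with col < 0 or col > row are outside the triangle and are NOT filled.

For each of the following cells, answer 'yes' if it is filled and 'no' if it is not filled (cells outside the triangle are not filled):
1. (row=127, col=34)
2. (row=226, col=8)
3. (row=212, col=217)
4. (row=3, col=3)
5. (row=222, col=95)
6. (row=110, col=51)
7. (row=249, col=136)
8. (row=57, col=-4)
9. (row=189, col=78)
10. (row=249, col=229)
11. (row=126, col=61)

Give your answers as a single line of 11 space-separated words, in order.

(127,34): row=0b1111111, col=0b100010, row AND col = 0b100010 = 34; 34 == 34 -> filled
(226,8): row=0b11100010, col=0b1000, row AND col = 0b0 = 0; 0 != 8 -> empty
(212,217): col outside [0, 212] -> not filled
(3,3): row=0b11, col=0b11, row AND col = 0b11 = 3; 3 == 3 -> filled
(222,95): row=0b11011110, col=0b1011111, row AND col = 0b1011110 = 94; 94 != 95 -> empty
(110,51): row=0b1101110, col=0b110011, row AND col = 0b100010 = 34; 34 != 51 -> empty
(249,136): row=0b11111001, col=0b10001000, row AND col = 0b10001000 = 136; 136 == 136 -> filled
(57,-4): col outside [0, 57] -> not filled
(189,78): row=0b10111101, col=0b1001110, row AND col = 0b1100 = 12; 12 != 78 -> empty
(249,229): row=0b11111001, col=0b11100101, row AND col = 0b11100001 = 225; 225 != 229 -> empty
(126,61): row=0b1111110, col=0b111101, row AND col = 0b111100 = 60; 60 != 61 -> empty

Answer: yes no no yes no no yes no no no no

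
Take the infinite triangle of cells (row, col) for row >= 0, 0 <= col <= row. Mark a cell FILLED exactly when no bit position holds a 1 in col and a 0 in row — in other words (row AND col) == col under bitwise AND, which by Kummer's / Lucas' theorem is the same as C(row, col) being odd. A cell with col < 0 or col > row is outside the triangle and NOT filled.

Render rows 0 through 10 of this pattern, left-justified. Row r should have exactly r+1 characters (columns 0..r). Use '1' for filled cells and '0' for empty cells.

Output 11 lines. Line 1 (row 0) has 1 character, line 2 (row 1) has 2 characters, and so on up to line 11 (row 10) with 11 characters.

Answer: 1
11
101
1111
10001
110011
1010101
11111111
100000001
1100000011
10100000101

Derivation:
r0=0: 1
r1=1: 11
r2=10: 101
r3=11: 1111
r4=100: 10001
r5=101: 110011
r6=110: 1010101
r7=111: 11111111
r8=1000: 100000001
r9=1001: 1100000011
r10=1010: 10100000101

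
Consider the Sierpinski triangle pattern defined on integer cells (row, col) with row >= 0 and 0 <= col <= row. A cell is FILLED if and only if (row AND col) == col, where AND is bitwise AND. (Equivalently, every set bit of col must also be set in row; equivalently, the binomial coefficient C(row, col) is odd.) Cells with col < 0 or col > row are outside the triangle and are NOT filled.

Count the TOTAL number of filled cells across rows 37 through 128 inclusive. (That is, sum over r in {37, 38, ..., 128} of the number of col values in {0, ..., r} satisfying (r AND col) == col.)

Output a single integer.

Answer: 1924

Derivation:
r37=100101 pc3: +8 =8
r38=100110 pc3: +8 =16
r39=100111 pc4: +16 =32
r40=101000 pc2: +4 =36
r41=101001 pc3: +8 =44
r42=101010 pc3: +8 =52
r43=101011 pc4: +16 =68
r44=101100 pc3: +8 =76
r45=101101 pc4: +16 =92
r46=101110 pc4: +16 =108
r47=101111 pc5: +32 =140
r48=110000 pc2: +4 =144
r49=110001 pc3: +8 =152
r50=110010 pc3: +8 =160
r51=110011 pc4: +16 =176
r52=110100 pc3: +8 =184
r53=110101 pc4: +16 =200
r54=110110 pc4: +16 =216
r55=110111 pc5: +32 =248
r56=111000 pc3: +8 =256
r57=111001 pc4: +16 =272
r58=111010 pc4: +16 =288
r59=111011 pc5: +32 =320
r60=111100 pc4: +16 =336
r61=111101 pc5: +32 =368
r62=111110 pc5: +32 =400
r63=111111 pc6: +64 =464
r64=1000000 pc1: +2 =466
r65=1000001 pc2: +4 =470
r66=1000010 pc2: +4 =474
r67=1000011 pc3: +8 =482
r68=1000100 pc2: +4 =486
r69=1000101 pc3: +8 =494
r70=1000110 pc3: +8 =502
r71=1000111 pc4: +16 =518
r72=1001000 pc2: +4 =522
r73=1001001 pc3: +8 =530
r74=1001010 pc3: +8 =538
r75=1001011 pc4: +16 =554
r76=1001100 pc3: +8 =562
r77=1001101 pc4: +16 =578
r78=1001110 pc4: +16 =594
r79=1001111 pc5: +32 =626
r80=1010000 pc2: +4 =630
r81=1010001 pc3: +8 =638
r82=1010010 pc3: +8 =646
r83=1010011 pc4: +16 =662
r84=1010100 pc3: +8 =670
r85=1010101 pc4: +16 =686
r86=1010110 pc4: +16 =702
r87=1010111 pc5: +32 =734
r88=1011000 pc3: +8 =742
r89=1011001 pc4: +16 =758
r90=1011010 pc4: +16 =774
r91=1011011 pc5: +32 =806
r92=1011100 pc4: +16 =822
r93=1011101 pc5: +32 =854
r94=1011110 pc5: +32 =886
r95=1011111 pc6: +64 =950
r96=1100000 pc2: +4 =954
r97=1100001 pc3: +8 =962
r98=1100010 pc3: +8 =970
r99=1100011 pc4: +16 =986
r100=1100100 pc3: +8 =994
r101=1100101 pc4: +16 =1010
r102=1100110 pc4: +16 =1026
r103=1100111 pc5: +32 =1058
r104=1101000 pc3: +8 =1066
r105=1101001 pc4: +16 =1082
r106=1101010 pc4: +16 =1098
r107=1101011 pc5: +32 =1130
r108=1101100 pc4: +16 =1146
r109=1101101 pc5: +32 =1178
r110=1101110 pc5: +32 =1210
r111=1101111 pc6: +64 =1274
r112=1110000 pc3: +8 =1282
r113=1110001 pc4: +16 =1298
r114=1110010 pc4: +16 =1314
r115=1110011 pc5: +32 =1346
r116=1110100 pc4: +16 =1362
r117=1110101 pc5: +32 =1394
r118=1110110 pc5: +32 =1426
r119=1110111 pc6: +64 =1490
r120=1111000 pc4: +16 =1506
r121=1111001 pc5: +32 =1538
r122=1111010 pc5: +32 =1570
r123=1111011 pc6: +64 =1634
r124=1111100 pc5: +32 =1666
r125=1111101 pc6: +64 =1730
r126=1111110 pc6: +64 =1794
r127=1111111 pc7: +128 =1922
r128=10000000 pc1: +2 =1924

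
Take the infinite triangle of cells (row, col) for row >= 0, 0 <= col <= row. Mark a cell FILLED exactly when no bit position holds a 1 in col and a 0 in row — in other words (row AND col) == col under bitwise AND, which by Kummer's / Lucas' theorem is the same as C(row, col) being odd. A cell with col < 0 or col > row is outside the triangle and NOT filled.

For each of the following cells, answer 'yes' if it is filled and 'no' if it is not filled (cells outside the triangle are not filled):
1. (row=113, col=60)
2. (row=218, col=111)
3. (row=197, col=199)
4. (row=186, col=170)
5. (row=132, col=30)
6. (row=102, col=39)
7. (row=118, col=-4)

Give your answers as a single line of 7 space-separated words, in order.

(113,60): row=0b1110001, col=0b111100, row AND col = 0b110000 = 48; 48 != 60 -> empty
(218,111): row=0b11011010, col=0b1101111, row AND col = 0b1001010 = 74; 74 != 111 -> empty
(197,199): col outside [0, 197] -> not filled
(186,170): row=0b10111010, col=0b10101010, row AND col = 0b10101010 = 170; 170 == 170 -> filled
(132,30): row=0b10000100, col=0b11110, row AND col = 0b100 = 4; 4 != 30 -> empty
(102,39): row=0b1100110, col=0b100111, row AND col = 0b100110 = 38; 38 != 39 -> empty
(118,-4): col outside [0, 118] -> not filled

Answer: no no no yes no no no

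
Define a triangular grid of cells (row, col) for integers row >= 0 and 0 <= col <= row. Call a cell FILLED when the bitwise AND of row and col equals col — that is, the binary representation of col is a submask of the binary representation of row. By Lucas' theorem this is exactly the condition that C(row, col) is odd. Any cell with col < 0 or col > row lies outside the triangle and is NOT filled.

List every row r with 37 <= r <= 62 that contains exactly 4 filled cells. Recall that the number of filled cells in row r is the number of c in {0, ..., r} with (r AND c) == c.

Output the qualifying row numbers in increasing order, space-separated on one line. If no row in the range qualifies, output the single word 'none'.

Answer: 40 48

Derivation:
Row r has 2^popcount(r) filled cells, so we need popcount(r) = log2(4) = 2.
Scan r = 37..62 and keep those with exactly 2 one-bits:
r=37=100101 popcount=3 -> skip
r=38=100110 popcount=3 -> skip
r=39=100111 popcount=4 -> skip
r=40=101000 popcount=2 -> KEEP
r=41=101001 popcount=3 -> skip
r=42=101010 popcount=3 -> skip
r=43=101011 popcount=4 -> skip
r=44=101100 popcount=3 -> skip
r=45=101101 popcount=4 -> skip
r=46=101110 popcount=4 -> skip
r=47=101111 popcount=5 -> skip
r=48=110000 popcount=2 -> KEEP
r=49=110001 popcount=3 -> skip
r=50=110010 popcount=3 -> skip
r=51=110011 popcount=4 -> skip
r=52=110100 popcount=3 -> skip
r=53=110101 popcount=4 -> skip
r=54=110110 popcount=4 -> skip
r=55=110111 popcount=5 -> skip
r=56=111000 popcount=3 -> skip
r=57=111001 popcount=4 -> skip
r=58=111010 popcount=4 -> skip
r=59=111011 popcount=5 -> skip
r=60=111100 popcount=4 -> skip
r=61=111101 popcount=5 -> skip
r=62=111110 popcount=5 -> skip
Kept rows: 40 48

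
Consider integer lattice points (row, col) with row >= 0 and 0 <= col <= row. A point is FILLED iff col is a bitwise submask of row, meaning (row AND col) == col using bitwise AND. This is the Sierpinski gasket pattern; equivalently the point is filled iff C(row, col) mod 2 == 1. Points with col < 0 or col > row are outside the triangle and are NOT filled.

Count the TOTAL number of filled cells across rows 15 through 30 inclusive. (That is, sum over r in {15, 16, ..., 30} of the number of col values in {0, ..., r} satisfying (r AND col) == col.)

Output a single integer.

r15=1111 pc4: +16 =16
r16=10000 pc1: +2 =18
r17=10001 pc2: +4 =22
r18=10010 pc2: +4 =26
r19=10011 pc3: +8 =34
r20=10100 pc2: +4 =38
r21=10101 pc3: +8 =46
r22=10110 pc3: +8 =54
r23=10111 pc4: +16 =70
r24=11000 pc2: +4 =74
r25=11001 pc3: +8 =82
r26=11010 pc3: +8 =90
r27=11011 pc4: +16 =106
r28=11100 pc3: +8 =114
r29=11101 pc4: +16 =130
r30=11110 pc4: +16 =146

Answer: 146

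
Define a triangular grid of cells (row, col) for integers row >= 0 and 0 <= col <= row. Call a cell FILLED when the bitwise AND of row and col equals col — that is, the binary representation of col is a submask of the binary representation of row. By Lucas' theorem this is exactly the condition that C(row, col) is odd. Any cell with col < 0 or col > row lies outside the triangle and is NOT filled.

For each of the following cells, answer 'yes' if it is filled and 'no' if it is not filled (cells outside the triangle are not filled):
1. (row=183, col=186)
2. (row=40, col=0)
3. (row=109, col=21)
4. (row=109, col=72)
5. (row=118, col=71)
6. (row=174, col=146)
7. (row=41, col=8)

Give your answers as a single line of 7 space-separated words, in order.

(183,186): col outside [0, 183] -> not filled
(40,0): row=0b101000, col=0b0, row AND col = 0b0 = 0; 0 == 0 -> filled
(109,21): row=0b1101101, col=0b10101, row AND col = 0b101 = 5; 5 != 21 -> empty
(109,72): row=0b1101101, col=0b1001000, row AND col = 0b1001000 = 72; 72 == 72 -> filled
(118,71): row=0b1110110, col=0b1000111, row AND col = 0b1000110 = 70; 70 != 71 -> empty
(174,146): row=0b10101110, col=0b10010010, row AND col = 0b10000010 = 130; 130 != 146 -> empty
(41,8): row=0b101001, col=0b1000, row AND col = 0b1000 = 8; 8 == 8 -> filled

Answer: no yes no yes no no yes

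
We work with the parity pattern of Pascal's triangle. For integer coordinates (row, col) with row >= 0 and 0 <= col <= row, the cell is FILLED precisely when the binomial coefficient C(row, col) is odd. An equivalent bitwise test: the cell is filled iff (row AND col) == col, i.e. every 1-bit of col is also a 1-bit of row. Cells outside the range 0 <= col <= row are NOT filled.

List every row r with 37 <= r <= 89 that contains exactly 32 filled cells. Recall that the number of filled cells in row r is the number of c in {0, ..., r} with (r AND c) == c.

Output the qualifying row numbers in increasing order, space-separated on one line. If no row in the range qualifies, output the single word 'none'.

Row r has 2^popcount(r) filled cells, so we need popcount(r) = log2(32) = 5.
Scan r = 37..89 and keep those with exactly 5 one-bits:
r=37=100101 popcount=3 -> skip
r=38=100110 popcount=3 -> skip
r=39=100111 popcount=4 -> skip
r=40=101000 popcount=2 -> skip
r=41=101001 popcount=3 -> skip
r=42=101010 popcount=3 -> skip
r=43=101011 popcount=4 -> skip
r=44=101100 popcount=3 -> skip
r=45=101101 popcount=4 -> skip
r=46=101110 popcount=4 -> skip
r=47=101111 popcount=5 -> KEEP
r=48=110000 popcount=2 -> skip
r=49=110001 popcount=3 -> skip
r=50=110010 popcount=3 -> skip
r=51=110011 popcount=4 -> skip
r=52=110100 popcount=3 -> skip
r=53=110101 popcount=4 -> skip
r=54=110110 popcount=4 -> skip
r=55=110111 popcount=5 -> KEEP
r=56=111000 popcount=3 -> skip
r=57=111001 popcount=4 -> skip
r=58=111010 popcount=4 -> skip
r=59=111011 popcount=5 -> KEEP
r=60=111100 popcount=4 -> skip
r=61=111101 popcount=5 -> KEEP
r=62=111110 popcount=5 -> KEEP
r=63=111111 popcount=6 -> skip
r=64=1000000 popcount=1 -> skip
r=65=1000001 popcount=2 -> skip
r=66=1000010 popcount=2 -> skip
r=67=1000011 popcount=3 -> skip
r=68=1000100 popcount=2 -> skip
r=69=1000101 popcount=3 -> skip
r=70=1000110 popcount=3 -> skip
r=71=1000111 popcount=4 -> skip
r=72=1001000 popcount=2 -> skip
r=73=1001001 popcount=3 -> skip
r=74=1001010 popcount=3 -> skip
r=75=1001011 popcount=4 -> skip
r=76=1001100 popcount=3 -> skip
r=77=1001101 popcount=4 -> skip
r=78=1001110 popcount=4 -> skip
r=79=1001111 popcount=5 -> KEEP
r=80=1010000 popcount=2 -> skip
r=81=1010001 popcount=3 -> skip
r=82=1010010 popcount=3 -> skip
r=83=1010011 popcount=4 -> skip
r=84=1010100 popcount=3 -> skip
r=85=1010101 popcount=4 -> skip
r=86=1010110 popcount=4 -> skip
r=87=1010111 popcount=5 -> KEEP
r=88=1011000 popcount=3 -> skip
r=89=1011001 popcount=4 -> skip
Kept rows: 47 55 59 61 62 79 87

Answer: 47 55 59 61 62 79 87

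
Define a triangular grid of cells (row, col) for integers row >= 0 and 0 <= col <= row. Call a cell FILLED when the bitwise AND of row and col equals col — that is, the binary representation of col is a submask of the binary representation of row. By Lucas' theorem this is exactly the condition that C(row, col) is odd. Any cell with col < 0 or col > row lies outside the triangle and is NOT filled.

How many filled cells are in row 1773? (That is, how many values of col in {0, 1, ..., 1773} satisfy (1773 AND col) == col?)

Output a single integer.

1773 in binary = 11011101101
popcount(1773) = number of 1-bits in 11011101101 = 8
A col c satisfies (1773 AND c) == c iff every set bit of c is also set in 1773; each of the 8 set bits of 1773 can independently be on or off in c.
count = 2^8 = 256

Answer: 256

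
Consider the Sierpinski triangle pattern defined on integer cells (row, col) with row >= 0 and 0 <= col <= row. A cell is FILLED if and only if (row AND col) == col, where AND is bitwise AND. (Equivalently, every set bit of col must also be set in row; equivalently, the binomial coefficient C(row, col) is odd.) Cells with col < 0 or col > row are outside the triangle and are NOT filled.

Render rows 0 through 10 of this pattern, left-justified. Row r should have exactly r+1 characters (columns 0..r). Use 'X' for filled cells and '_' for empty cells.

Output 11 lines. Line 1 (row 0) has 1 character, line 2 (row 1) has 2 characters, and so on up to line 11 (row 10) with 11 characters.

r0=0: X
r1=1: XX
r2=10: X_X
r3=11: XXXX
r4=100: X___X
r5=101: XX__XX
r6=110: X_X_X_X
r7=111: XXXXXXXX
r8=1000: X_______X
r9=1001: XX______XX
r10=1010: X_X_____X_X

Answer: X
XX
X_X
XXXX
X___X
XX__XX
X_X_X_X
XXXXXXXX
X_______X
XX______XX
X_X_____X_X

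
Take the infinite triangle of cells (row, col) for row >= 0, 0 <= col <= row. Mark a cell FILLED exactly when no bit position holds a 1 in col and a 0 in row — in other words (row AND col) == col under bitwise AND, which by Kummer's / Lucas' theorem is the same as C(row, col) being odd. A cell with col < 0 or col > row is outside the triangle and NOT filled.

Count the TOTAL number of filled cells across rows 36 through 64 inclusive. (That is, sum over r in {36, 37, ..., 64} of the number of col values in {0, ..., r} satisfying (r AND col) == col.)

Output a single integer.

Answer: 470

Derivation:
r36=100100 pc2: +4 =4
r37=100101 pc3: +8 =12
r38=100110 pc3: +8 =20
r39=100111 pc4: +16 =36
r40=101000 pc2: +4 =40
r41=101001 pc3: +8 =48
r42=101010 pc3: +8 =56
r43=101011 pc4: +16 =72
r44=101100 pc3: +8 =80
r45=101101 pc4: +16 =96
r46=101110 pc4: +16 =112
r47=101111 pc5: +32 =144
r48=110000 pc2: +4 =148
r49=110001 pc3: +8 =156
r50=110010 pc3: +8 =164
r51=110011 pc4: +16 =180
r52=110100 pc3: +8 =188
r53=110101 pc4: +16 =204
r54=110110 pc4: +16 =220
r55=110111 pc5: +32 =252
r56=111000 pc3: +8 =260
r57=111001 pc4: +16 =276
r58=111010 pc4: +16 =292
r59=111011 pc5: +32 =324
r60=111100 pc4: +16 =340
r61=111101 pc5: +32 =372
r62=111110 pc5: +32 =404
r63=111111 pc6: +64 =468
r64=1000000 pc1: +2 =470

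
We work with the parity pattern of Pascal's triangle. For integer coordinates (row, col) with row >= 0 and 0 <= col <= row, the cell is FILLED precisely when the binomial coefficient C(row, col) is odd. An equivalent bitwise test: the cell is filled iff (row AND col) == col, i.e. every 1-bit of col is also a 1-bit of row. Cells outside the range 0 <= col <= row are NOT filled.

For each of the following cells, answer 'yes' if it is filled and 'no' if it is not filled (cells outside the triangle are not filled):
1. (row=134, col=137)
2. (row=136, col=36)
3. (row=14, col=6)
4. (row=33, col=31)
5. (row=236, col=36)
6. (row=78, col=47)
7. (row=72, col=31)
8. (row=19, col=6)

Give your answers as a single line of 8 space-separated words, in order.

Answer: no no yes no yes no no no

Derivation:
(134,137): col outside [0, 134] -> not filled
(136,36): row=0b10001000, col=0b100100, row AND col = 0b0 = 0; 0 != 36 -> empty
(14,6): row=0b1110, col=0b110, row AND col = 0b110 = 6; 6 == 6 -> filled
(33,31): row=0b100001, col=0b11111, row AND col = 0b1 = 1; 1 != 31 -> empty
(236,36): row=0b11101100, col=0b100100, row AND col = 0b100100 = 36; 36 == 36 -> filled
(78,47): row=0b1001110, col=0b101111, row AND col = 0b1110 = 14; 14 != 47 -> empty
(72,31): row=0b1001000, col=0b11111, row AND col = 0b1000 = 8; 8 != 31 -> empty
(19,6): row=0b10011, col=0b110, row AND col = 0b10 = 2; 2 != 6 -> empty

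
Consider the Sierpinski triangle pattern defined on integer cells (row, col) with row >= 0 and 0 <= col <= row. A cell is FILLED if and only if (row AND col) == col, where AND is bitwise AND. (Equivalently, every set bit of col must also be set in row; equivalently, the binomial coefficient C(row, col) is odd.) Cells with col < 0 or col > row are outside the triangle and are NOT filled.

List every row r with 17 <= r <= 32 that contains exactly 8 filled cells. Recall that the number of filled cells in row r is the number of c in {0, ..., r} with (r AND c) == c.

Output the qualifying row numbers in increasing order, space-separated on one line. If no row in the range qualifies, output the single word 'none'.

Row r has 2^popcount(r) filled cells, so we need popcount(r) = log2(8) = 3.
Scan r = 17..32 and keep those with exactly 3 one-bits:
r=17=10001 popcount=2 -> skip
r=18=10010 popcount=2 -> skip
r=19=10011 popcount=3 -> KEEP
r=20=10100 popcount=2 -> skip
r=21=10101 popcount=3 -> KEEP
r=22=10110 popcount=3 -> KEEP
r=23=10111 popcount=4 -> skip
r=24=11000 popcount=2 -> skip
r=25=11001 popcount=3 -> KEEP
r=26=11010 popcount=3 -> KEEP
r=27=11011 popcount=4 -> skip
r=28=11100 popcount=3 -> KEEP
r=29=11101 popcount=4 -> skip
r=30=11110 popcount=4 -> skip
r=31=11111 popcount=5 -> skip
r=32=100000 popcount=1 -> skip
Kept rows: 19 21 22 25 26 28

Answer: 19 21 22 25 26 28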